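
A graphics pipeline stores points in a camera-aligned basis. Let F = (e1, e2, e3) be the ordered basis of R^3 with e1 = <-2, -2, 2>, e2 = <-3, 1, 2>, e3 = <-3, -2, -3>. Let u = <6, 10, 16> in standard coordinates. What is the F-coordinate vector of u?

We seek scalars with c_1 e1 + ... + c_3 e3 = u; equivalently solve M c = u where the columns of M are e1, ..., e3.
Row-reducing the augmented matrix [M | u] gives c = (0, 2, -4).
Check: 0·e1 + 2e2 - 4e3 = <6, 10, 16>.

<0, 2, -4>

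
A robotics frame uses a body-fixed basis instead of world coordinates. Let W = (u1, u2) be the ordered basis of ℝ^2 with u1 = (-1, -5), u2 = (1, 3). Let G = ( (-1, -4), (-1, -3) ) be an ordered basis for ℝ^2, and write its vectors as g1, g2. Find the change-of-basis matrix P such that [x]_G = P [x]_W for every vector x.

[[2, 0], [-1, -1]]

Let M have columns uj and N have columns gj. Then for every x, N [x]_G = x = M [x]_W, so P = N^(-1) M.
Since det N = -1, N^(-1) has integer entries; multiplying gives P = [[2, 0], [-1, -1]].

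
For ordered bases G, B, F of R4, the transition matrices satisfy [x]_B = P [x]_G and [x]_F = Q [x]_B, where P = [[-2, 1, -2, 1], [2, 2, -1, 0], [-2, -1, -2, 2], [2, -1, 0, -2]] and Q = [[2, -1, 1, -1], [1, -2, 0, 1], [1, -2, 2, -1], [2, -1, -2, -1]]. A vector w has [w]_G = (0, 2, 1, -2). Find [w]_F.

(-17, -6, -26, 7)

First [w]_B = P [w]_G = (-2, 3, -8, 2).
Then [w]_F = Q [w]_B = (-17, -6, -26, 7).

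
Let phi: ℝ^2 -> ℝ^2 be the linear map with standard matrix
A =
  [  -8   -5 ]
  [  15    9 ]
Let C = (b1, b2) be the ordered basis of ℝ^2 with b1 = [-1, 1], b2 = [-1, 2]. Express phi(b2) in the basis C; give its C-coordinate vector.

Column 2 of [phi]_C is the C-coordinate vector of phi(b2).
In standard coordinates phi(b2) = A b2 = [-2, 3].
Converting to C: [-2, 3] = b1 + b2, so the coordinate vector is [1, 1].

[1, 1]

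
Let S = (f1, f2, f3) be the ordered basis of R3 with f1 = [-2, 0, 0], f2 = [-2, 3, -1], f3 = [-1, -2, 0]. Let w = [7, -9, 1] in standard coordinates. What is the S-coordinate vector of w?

[w]_S is the unique c with M c = w, where M has columns f1, ..., f3.
Solving this 3x3 system gives c = (-4, -1, 3).
Check: -4f1 - f2 + 3f3 = [7, -9, 1].

[-4, -1, 3]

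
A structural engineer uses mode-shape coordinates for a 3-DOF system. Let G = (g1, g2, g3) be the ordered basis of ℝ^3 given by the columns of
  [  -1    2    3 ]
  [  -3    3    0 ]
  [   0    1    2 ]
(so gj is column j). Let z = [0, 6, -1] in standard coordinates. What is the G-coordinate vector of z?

We seek scalars with c_1 g1 + ... + c_3 g3 = z; equivalently solve M c = z where the columns of M are g1, ..., g3.
Row-reducing the augmented matrix [M | z] gives c = (-1, 1, -1).
Check: -g1 + g2 - g3 = [0, 6, -1].

[-1, 1, -1]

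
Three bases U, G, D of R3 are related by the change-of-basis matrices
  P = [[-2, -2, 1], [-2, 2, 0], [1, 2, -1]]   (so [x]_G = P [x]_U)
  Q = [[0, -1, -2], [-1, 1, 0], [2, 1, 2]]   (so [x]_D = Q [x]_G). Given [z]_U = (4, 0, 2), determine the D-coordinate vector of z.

Composing the changes, [z]_D = Q P [z]_U.
Q P = [[0, -6, 2], [0, 4, -1], [-4, 2, 0]]; applying this to (4, 0, 2) gives (4, -2, -16).

(4, -2, -16)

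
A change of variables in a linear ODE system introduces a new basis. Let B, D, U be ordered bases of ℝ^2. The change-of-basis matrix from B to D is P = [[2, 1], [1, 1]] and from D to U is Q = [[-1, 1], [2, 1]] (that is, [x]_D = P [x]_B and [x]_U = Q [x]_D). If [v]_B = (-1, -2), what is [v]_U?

(1, -11)

Apply P to get D-coordinates (-4, -3), then Q to get U-coordinates.
The result is [v]_U = (1, -11).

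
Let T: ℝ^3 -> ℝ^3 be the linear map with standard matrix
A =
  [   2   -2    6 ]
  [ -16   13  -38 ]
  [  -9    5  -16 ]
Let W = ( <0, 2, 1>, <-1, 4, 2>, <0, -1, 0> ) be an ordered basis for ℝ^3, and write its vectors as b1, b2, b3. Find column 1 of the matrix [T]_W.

Column 1 of [T]_W is the W-coordinate vector of T(b1).
In standard coordinates T(b1) = A b1 = <2, -12, -6>.
Converting to W: <2, -12, -6> = -2b1 - 2b2 + 0·b3, so the coordinate vector is <-2, -2, 0>.

<-2, -2, 0>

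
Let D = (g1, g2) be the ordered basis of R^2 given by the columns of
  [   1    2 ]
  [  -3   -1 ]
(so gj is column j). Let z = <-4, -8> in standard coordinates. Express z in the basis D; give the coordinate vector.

We seek scalars with c_1 g1 + c_2 g2 = z; equivalently solve M c = z where the columns of M are g1, g2.
System: c_1 + 2c_2 = -4, -3c_1 - c_2 = -8; solving gives c_1 = 4, c_2 = -4.
Check: 4g1 - 4g2 = <-4, -8>.

<4, -4>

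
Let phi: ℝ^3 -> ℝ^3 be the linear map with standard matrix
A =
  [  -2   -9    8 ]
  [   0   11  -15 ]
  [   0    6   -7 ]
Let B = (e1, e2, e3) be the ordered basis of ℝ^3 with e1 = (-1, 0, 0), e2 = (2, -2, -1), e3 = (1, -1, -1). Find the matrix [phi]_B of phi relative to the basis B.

With P the matrix whose columns are e1, ..., e3, [phi]_B = P^(-1) A P.
Column by column: phi(e1) = A e1 = (2, 0, 0); its B-coordinates (-2, 0, 0) give column 1.
Continuing for each basis vector yields [phi]_B = [[-2, 1, -3], [0, 2, -3], [0, 3, 2]].

[[-2, 1, -3], [0, 2, -3], [0, 3, 2]]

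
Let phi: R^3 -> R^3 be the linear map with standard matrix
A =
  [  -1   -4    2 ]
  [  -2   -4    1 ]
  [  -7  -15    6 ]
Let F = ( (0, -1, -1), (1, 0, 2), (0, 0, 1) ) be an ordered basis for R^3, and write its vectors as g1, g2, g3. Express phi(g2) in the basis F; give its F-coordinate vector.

(0, 3, -1)

Compute phi(g2) = A g2 = (3, 0, 5) in standard coordinates.
Then write this in F-coordinates: solve for y in y_1 g1 + ... + y_3 g3 = (3, 0, 5).
This gives y = (0, 3, -1), which is column 2 of [phi]_F.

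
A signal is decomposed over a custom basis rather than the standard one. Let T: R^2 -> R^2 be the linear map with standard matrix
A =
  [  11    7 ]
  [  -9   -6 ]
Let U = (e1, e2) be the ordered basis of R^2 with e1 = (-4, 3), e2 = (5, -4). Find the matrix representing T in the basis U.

[[2, -3], [-3, 3]]

The j-th column of [T]_U is [T(ej)]_U.
T(e1) = A e1 = (-23, 18) = 2e1 - 3e2, so column 1 is (2, -3).
Repeating for e2 and assembling the columns gives [[2, -3], [-3, 3]].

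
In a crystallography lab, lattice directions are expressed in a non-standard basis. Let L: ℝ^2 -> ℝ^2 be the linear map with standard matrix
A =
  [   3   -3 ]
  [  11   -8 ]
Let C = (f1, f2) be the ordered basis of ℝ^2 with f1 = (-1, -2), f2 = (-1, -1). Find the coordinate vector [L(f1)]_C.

Compute L(f1) = A f1 = (3, 5) in standard coordinates.
Then write this in C-coordinates: solve for y in y_1 f1 + y_2 f2 = (3, 5).
This gives y = (-2, -1), which is column 1 of [L]_C.

(-2, -1)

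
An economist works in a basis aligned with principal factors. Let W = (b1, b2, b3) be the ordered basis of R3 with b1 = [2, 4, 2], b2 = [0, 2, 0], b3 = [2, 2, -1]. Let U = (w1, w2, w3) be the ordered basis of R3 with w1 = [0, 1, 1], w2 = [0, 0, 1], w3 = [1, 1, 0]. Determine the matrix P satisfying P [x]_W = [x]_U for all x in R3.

[[2, 2, 0], [0, -2, -1], [2, 0, 2]]

Column j of P is [bj]_U, since P maps W-coordinates to U-coordinates.
Expressing b1 in U: b1 = 2w1 + 0·w2 + 2w3, so column 1 of P is [2, 0, 2].
Doing the same for each bj gives P = [[2, 2, 0], [0, -2, -1], [2, 0, 2]].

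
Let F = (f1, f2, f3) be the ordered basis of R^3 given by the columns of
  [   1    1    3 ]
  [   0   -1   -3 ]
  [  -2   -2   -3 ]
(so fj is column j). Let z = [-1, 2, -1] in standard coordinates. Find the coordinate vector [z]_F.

Write z = c_1 f1 + ... + c_3 f3 and solve for the c_i.
Row-reducing the augmented matrix [M | z] gives c = (1, 1, -1).
Check: f1 + f2 - f3 = [-1, 2, -1].

[1, 1, -1]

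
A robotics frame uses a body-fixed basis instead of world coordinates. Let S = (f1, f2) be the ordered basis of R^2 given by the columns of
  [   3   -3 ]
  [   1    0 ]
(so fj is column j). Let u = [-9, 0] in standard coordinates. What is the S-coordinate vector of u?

[0, 3]

We seek scalars with c_1 f1 + c_2 f2 = u; equivalently solve M c = u where the columns of M are f1, f2.
System: 3c_1 - 3c_2 = -9, c_1 + 0c_2 = 0; solving gives c_1 = 0, c_2 = 3.
Check: 0·f1 + 3f2 = [-9, 0].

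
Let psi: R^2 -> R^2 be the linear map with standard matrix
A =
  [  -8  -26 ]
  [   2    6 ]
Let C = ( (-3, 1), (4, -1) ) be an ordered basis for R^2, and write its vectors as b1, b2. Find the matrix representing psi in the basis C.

The j-th column of [psi]_C is [psi(bj)]_C.
psi(b1) = A b1 = (-2, 0) = -2b1 - 2b2, so column 1 is (-2, -2).
Repeating for b2 and assembling the columns gives [[-2, 2], [-2, 0]].

[[-2, 2], [-2, 0]]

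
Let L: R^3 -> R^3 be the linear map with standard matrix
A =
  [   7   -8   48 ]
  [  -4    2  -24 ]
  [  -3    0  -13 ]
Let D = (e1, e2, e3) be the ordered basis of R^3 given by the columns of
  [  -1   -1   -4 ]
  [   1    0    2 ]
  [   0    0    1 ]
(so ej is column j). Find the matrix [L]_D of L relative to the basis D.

Let P have columns e1, ..., e3. Then [L]_D = P^(-1) A P.
Here det P = 1, so P^(-1) is integer; computing A P first and then P^(-1)(A P) gives [[0, -2, -2], [3, -3, 2], [3, 3, -1]].

[[0, -2, -2], [3, -3, 2], [3, 3, -1]]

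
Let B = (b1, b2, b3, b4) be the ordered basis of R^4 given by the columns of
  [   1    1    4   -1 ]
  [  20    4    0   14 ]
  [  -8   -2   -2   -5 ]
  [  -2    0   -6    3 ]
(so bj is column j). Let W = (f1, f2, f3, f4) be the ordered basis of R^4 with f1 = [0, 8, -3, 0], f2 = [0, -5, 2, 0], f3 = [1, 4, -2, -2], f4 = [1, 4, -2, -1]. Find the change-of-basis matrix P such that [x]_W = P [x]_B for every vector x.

[[2, 0, -2, 1], [0, 0, 0, -2], [1, -1, 2, -2], [0, 2, 2, 1]]

Column j of P is [bj]_W, since P maps B-coordinates to W-coordinates.
Expressing b1 in W: b1 = 2f1 + 0·f2 + f3 + 0·f4, so column 1 of P is [2, 0, 1, 0].
Doing the same for each bj gives P = [[2, 0, -2, 1], [0, 0, 0, -2], [1, -1, 2, -2], [0, 2, 2, 1]].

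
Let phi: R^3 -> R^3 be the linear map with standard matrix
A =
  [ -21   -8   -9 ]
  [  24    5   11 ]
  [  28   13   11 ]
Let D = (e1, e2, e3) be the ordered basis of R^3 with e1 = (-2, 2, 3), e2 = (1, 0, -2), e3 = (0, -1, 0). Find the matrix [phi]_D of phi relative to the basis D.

Let P have columns e1, ..., e3. Then [phi]_D = P^(-1) A P.
Here det P = 1, so P^(-1) is integer; computing A P first and then P^(-1)(A P) gives [[-1, 0, -3], [-3, -3, 2], [3, -2, -1]].

[[-1, 0, -3], [-3, -3, 2], [3, -2, -1]]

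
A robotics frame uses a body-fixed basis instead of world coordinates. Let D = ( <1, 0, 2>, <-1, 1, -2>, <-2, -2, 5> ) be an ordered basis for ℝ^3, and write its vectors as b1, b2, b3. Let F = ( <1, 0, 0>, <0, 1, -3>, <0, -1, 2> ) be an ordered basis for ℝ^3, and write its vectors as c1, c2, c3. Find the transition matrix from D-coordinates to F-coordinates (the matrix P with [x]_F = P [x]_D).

[[1, -1, -2], [-2, 0, -1], [-2, -1, 1]]

Column j of P is [bj]_F, since P maps D-coordinates to F-coordinates.
Expressing b1 in F: b1 = c1 - 2c2 - 2c3, so column 1 of P is <1, -2, -2>.
Doing the same for each bj gives P = [[1, -1, -2], [-2, 0, -1], [-2, -1, 1]].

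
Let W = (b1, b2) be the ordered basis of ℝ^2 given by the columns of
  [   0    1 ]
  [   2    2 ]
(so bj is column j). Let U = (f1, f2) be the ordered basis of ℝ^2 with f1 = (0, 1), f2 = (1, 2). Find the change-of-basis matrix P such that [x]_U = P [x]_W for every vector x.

[[2, 0], [0, 1]]

Column j of P is [bj]_U, since P maps W-coordinates to U-coordinates.
Expressing b1 in U: b1 = 2f1 + 0·f2, so column 1 of P is (2, 0).
Doing the same for each bj gives P = [[2, 0], [0, 1]].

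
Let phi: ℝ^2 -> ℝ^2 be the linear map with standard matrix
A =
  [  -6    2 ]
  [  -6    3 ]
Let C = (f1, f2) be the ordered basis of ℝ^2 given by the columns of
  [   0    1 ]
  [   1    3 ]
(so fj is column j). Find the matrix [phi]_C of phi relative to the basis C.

[[-3, 3], [2, 0]]

Let P have columns f1, f2. Then [phi]_C = P^(-1) A P.
Here det P = -1, so P^(-1) is integer; computing A P first and then P^(-1)(A P) gives [[-3, 3], [2, 0]].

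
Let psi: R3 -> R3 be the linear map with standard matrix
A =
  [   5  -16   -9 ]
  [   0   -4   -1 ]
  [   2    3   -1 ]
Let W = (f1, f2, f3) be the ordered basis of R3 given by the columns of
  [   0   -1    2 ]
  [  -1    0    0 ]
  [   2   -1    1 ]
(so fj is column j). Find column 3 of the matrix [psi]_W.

<1, -1, 0>

Compute psi(f3) = A f3 = <1, -1, 3> in standard coordinates.
Then write this in W-coordinates: solve for y in y_1 f1 + ... + y_3 f3 = <1, -1, 3>.
This gives y = <1, -1, 0>, which is column 3 of [psi]_W.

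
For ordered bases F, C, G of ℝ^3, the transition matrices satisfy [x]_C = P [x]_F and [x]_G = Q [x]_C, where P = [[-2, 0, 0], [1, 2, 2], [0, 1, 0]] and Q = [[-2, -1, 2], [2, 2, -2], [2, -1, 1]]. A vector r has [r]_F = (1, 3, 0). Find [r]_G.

Composing the changes, [r]_G = Q P [r]_F.
Q P = [[3, 0, -2], [-2, 2, 4], [-5, -1, -2]]; applying this to (1, 3, 0) gives (3, 4, -8).

(3, 4, -8)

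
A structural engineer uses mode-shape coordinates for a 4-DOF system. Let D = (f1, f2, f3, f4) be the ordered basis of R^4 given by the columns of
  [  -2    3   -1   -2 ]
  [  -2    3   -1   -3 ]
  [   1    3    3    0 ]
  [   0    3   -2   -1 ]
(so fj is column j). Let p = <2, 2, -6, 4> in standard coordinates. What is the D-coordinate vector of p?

[p]_D is the unique c with M c = p, where M has columns f1, ..., f4.
Gaussian elimination on [M | p] yields c = (0, 0, -2, 0).
Check: 0·f1 + 0·f2 - 2f3 + 0·f4 = <2, 2, -6, 4>.

<0, 0, -2, 0>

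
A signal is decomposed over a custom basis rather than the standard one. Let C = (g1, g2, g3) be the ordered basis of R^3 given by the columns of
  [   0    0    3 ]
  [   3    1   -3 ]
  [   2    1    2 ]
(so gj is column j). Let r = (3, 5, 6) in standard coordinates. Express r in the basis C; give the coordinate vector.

(4, -4, 1)

[r]_C is the unique c with M c = r, where M has columns g1, ..., g3.
Gaussian elimination on [M | r] yields c = (4, -4, 1).
Check: 4g1 - 4g2 + g3 = (3, 5, 6).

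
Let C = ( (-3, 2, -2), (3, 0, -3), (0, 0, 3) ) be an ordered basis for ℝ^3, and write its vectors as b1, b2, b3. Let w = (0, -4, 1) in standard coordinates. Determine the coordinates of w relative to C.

(-2, -2, -3)

We seek scalars with c_1 b1 + ... + c_3 b3 = w; equivalently solve M c = w where the columns of M are b1, ..., b3.
Row-reducing the augmented matrix [M | w] gives c = (-2, -2, -3).
Check: -2b1 - 2b2 - 3b3 = (0, -4, 1).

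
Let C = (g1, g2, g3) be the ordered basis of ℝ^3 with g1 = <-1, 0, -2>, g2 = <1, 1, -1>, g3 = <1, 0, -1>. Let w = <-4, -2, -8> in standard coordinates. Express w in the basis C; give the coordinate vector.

Write w = c_1 g1 + ... + c_3 g3 and solve for the c_i.
Row-reducing the augmented matrix [M | w] gives c = (4, -2, 2).
Check: 4g1 - 2g2 + 2g3 = <-4, -2, -8>.

<4, -2, 2>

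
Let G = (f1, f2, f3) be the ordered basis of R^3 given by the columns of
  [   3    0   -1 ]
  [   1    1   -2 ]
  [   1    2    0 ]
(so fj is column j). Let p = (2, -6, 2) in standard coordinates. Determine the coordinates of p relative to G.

(2, 0, 4)

Write p = c_1 f1 + ... + c_3 f3 and solve for the c_i.
Solving this 3x3 system gives c = (2, 0, 4).
Check: 2f1 + 0·f2 + 4f3 = (2, -6, 2).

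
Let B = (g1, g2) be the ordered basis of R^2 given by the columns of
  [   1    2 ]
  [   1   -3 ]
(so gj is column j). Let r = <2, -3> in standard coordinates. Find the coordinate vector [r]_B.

<0, 1>

Write r = c_1 g1 + c_2 g2 and solve for the c_i.
System: c_1 + 2c_2 = 2, c_1 - 3c_2 = -3; solving gives c_1 = 0, c_2 = 1.
Check: 0·g1 + g2 = <2, -3>.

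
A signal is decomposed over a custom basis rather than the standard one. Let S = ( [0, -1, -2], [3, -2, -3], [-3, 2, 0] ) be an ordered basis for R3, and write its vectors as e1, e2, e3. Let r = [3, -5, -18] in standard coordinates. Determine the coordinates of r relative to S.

[r]_S is the unique c with M c = r, where M has columns e1, ..., e3.
Solving this 3x3 system gives c = (3, 4, 3).
Check: 3e1 + 4e2 + 3e3 = [3, -5, -18].

[3, 4, 3]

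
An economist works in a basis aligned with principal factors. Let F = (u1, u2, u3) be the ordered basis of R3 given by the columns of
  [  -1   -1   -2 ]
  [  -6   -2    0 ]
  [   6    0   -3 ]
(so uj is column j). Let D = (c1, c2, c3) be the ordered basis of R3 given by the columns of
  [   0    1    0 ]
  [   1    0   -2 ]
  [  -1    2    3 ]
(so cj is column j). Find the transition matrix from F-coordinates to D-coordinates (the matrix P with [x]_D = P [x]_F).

[[-2, -2, 2], [-1, -1, -2], [2, 0, 1]]

Take x = uj: its F-coordinates are the j-th standard unit vector, so P e_j — column j of P — equals [uj]_D.
u1 = -2c1 - c2 + 2c3, giving column 1 = [-2, -1, 2]; repeating for each j gives P = [[-2, -2, 2], [-1, -1, -2], [2, 0, 1]].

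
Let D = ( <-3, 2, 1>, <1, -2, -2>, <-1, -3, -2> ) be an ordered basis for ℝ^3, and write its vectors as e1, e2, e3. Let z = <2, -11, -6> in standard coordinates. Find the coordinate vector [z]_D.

<-2, -1, 3>

We seek scalars with c_1 e1 + ... + c_3 e3 = z; equivalently solve M c = z where the columns of M are e1, ..., e3.
Solving this 3x3 system gives c = (-2, -1, 3).
Check: -2e1 - e2 + 3e3 = <2, -11, -6>.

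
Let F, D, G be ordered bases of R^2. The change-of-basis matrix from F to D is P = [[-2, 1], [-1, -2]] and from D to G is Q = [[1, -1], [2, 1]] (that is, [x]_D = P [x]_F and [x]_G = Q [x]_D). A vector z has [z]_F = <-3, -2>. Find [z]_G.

<-3, 15>

Apply P to get D-coordinates <4, 7>, then Q to get G-coordinates.
The result is [z]_G = <-3, 15>.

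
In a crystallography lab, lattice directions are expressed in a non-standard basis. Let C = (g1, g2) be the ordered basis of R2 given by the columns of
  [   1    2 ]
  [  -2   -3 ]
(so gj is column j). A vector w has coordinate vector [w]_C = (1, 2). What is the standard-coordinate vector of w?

The coordinates say w = g1 + 2g2; adding the scaled basis vectors gives (5, -8).

(5, -8)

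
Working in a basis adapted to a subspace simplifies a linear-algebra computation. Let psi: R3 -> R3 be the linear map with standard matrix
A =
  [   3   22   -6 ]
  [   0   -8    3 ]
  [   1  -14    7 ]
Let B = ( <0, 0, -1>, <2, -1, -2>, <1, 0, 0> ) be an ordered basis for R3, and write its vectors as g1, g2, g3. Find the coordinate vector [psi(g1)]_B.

<1, 3, 0>

Column 1 of [psi]_B is the B-coordinate vector of psi(g1).
In standard coordinates psi(g1) = A g1 = <6, -3, -7>.
Converting to B: <6, -3, -7> = g1 + 3g2 + 0·g3, so the coordinate vector is <1, 3, 0>.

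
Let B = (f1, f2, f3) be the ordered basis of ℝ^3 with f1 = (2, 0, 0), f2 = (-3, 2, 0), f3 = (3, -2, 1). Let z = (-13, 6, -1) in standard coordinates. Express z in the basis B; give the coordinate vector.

(-2, 2, -1)

Write z = c_1 f1 + ... + c_3 f3 and solve for the c_i.
Solving this 3x3 system gives c = (-2, 2, -1).
Check: -2f1 + 2f2 - f3 = (-13, 6, -1).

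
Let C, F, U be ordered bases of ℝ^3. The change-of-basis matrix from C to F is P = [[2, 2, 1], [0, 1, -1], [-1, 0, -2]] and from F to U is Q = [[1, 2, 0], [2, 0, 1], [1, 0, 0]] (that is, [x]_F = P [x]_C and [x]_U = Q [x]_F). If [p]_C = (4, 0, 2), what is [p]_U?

Apply P to get F-coordinates (10, -2, -8), then Q to get U-coordinates.
The result is [p]_U = (6, 12, 10).

(6, 12, 10)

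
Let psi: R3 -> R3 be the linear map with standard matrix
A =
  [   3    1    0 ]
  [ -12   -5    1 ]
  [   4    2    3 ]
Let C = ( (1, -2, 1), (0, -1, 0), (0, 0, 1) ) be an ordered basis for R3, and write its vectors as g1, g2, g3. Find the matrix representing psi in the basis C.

With P the matrix whose columns are g1, ..., g3, [psi]_C = P^(-1) A P.
Column by column: psi(g1) = A g1 = (1, -1, 3); its C-coordinates (1, -1, 2) give column 1.
Continuing for each basis vector yields [psi]_C = [[1, -1, 0], [-1, -3, -1], [2, -1, 3]].

[[1, -1, 0], [-1, -3, -1], [2, -1, 3]]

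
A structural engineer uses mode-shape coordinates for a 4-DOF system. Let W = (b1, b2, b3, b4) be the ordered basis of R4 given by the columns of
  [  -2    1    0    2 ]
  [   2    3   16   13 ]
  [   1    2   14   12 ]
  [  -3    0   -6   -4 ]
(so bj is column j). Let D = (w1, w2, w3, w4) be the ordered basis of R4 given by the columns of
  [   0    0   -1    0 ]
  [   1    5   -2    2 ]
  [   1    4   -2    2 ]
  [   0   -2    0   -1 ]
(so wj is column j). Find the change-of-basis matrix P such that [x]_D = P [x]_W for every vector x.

Column j of P is [bj]_D, since P maps W-coordinates to D-coordinates.
Expressing b1 in D: b1 = -w1 + w2 + 2w3 + w4, so column 1 of P is (-1, 1, 2, 1).
Doing the same for each bj gives P = [[-1, 0, 2, 0], [1, 1, 2, 1], [2, -1, 0, -2], [1, -2, 2, 2]].

[[-1, 0, 2, 0], [1, 1, 2, 1], [2, -1, 0, -2], [1, -2, 2, 2]]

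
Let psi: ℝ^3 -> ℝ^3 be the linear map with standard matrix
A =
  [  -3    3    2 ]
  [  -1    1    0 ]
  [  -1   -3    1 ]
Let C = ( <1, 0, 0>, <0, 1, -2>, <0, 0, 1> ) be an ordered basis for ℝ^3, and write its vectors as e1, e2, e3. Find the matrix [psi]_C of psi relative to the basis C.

[[-3, -1, 2], [-1, 1, 0], [-3, -3, 1]]

The j-th column of [psi]_C is [psi(ej)]_C.
psi(e1) = A e1 = <-3, -1, -1> = -3e1 - e2 - 3e3, so column 1 is <-3, -1, -3>.
Repeating for e2, e3 and assembling the columns gives [[-3, -1, 2], [-1, 1, 0], [-3, -3, 1]].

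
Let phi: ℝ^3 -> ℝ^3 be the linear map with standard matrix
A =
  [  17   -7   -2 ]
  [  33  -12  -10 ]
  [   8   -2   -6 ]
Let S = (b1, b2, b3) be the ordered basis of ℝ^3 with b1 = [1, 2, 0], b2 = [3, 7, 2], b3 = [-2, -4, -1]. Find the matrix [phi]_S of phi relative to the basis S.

[[-2, 1, 0], [3, -1, 0], [2, 0, 2]]

With P the matrix whose columns are b1, ..., b3, [phi]_S = P^(-1) A P.
Column by column: phi(b1) = A b1 = [3, 9, 4]; its S-coordinates [-2, 3, 2] give column 1.
Continuing for each basis vector yields [phi]_S = [[-2, 1, 0], [3, -1, 0], [2, 0, 2]].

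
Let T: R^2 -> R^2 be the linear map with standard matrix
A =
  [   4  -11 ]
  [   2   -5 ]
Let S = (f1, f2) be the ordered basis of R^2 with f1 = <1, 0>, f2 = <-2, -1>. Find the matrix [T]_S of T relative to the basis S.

[[0, 1], [-2, -1]]

Let P have columns f1, f2. Then [T]_S = P^(-1) A P.
Here det P = -1, so P^(-1) is integer; computing A P first and then P^(-1)(A P) gives [[0, 1], [-2, -1]].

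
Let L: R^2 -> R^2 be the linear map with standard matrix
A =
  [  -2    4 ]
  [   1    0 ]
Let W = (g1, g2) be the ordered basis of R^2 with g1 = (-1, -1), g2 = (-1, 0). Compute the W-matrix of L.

Let P have columns g1, g2. Then [L]_W = P^(-1) A P.
Here det P = -1, so P^(-1) is integer; computing A P first and then P^(-1)(A P) gives [[1, 1], [1, -3]].

[[1, 1], [1, -3]]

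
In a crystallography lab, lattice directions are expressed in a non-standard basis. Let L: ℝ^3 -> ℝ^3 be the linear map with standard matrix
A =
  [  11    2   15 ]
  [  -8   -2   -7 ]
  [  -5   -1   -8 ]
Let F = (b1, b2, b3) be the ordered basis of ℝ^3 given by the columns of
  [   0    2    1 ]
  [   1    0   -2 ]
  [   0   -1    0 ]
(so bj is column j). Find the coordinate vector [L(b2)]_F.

(-3, 2, 3)

Column 2 of [L]_F is the F-coordinate vector of L(b2).
In standard coordinates L(b2) = A b2 = (7, -9, -2).
Converting to F: (7, -9, -2) = -3b1 + 2b2 + 3b3, so the coordinate vector is (-3, 2, 3).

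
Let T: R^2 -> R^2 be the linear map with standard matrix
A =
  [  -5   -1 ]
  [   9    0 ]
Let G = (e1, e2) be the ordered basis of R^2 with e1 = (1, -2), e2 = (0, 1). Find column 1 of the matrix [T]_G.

Compute T(e1) = A e1 = (-3, 9) in standard coordinates.
Then write this in G-coordinates: solve for y in y_1 e1 + y_2 e2 = (-3, 9).
This gives y = (-3, 3), which is column 1 of [T]_G.

(-3, 3)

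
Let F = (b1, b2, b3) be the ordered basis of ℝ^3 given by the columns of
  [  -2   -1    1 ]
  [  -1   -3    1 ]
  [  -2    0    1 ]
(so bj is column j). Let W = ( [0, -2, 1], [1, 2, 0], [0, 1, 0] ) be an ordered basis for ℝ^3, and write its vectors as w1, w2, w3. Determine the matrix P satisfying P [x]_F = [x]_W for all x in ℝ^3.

[[-2, 0, 1], [-2, -1, 1], [-1, -1, 1]]

Column j of P is [bj]_W, since P maps F-coordinates to W-coordinates.
Expressing b1 in W: b1 = -2w1 - 2w2 - w3, so column 1 of P is [-2, -2, -1].
Doing the same for each bj gives P = [[-2, 0, 1], [-2, -1, 1], [-1, -1, 1]].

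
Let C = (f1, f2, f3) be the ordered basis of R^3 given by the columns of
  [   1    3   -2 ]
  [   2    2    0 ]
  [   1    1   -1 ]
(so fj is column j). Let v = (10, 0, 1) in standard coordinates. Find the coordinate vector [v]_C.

(-4, 4, -1)

We seek scalars with c_1 f1 + ... + c_3 f3 = v; equivalently solve M c = v where the columns of M are f1, ..., f3.
Solving this 3x3 system gives c = (-4, 4, -1).
Check: -4f1 + 4f2 - f3 = (10, 0, 1).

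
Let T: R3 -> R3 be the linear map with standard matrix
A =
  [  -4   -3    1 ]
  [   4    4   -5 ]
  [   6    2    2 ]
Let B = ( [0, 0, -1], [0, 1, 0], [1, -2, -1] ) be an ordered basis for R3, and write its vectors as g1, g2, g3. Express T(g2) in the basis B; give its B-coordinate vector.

Column 2 of [T]_B is the B-coordinate vector of T(g2).
In standard coordinates T(g2) = A g2 = [-3, 4, 2].
Converting to B: [-3, 4, 2] = g1 - 2g2 - 3g3, so the coordinate vector is [1, -2, -3].

[1, -2, -3]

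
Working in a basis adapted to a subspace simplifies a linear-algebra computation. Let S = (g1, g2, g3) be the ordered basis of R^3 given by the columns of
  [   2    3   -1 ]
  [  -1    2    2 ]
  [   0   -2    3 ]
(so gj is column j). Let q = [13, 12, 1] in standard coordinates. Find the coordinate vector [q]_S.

We seek scalars with c_1 g1 + ... + c_3 g3 = q; equivalently solve M c = q where the columns of M are g1, ..., g3.
Solving this 3x3 system gives c = (2, 4, 3).
Check: 2g1 + 4g2 + 3g3 = [13, 12, 1].

[2, 4, 3]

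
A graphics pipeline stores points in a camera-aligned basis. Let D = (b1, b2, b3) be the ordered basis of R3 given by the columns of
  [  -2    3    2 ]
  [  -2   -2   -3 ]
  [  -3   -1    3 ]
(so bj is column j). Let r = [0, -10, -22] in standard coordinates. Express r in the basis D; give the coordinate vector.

Write r = c_1 b1 + ... + c_3 b3 and solve for the c_i.
Gaussian elimination on [M | r] yields c = (4, 4, -2).
Check: 4b1 + 4b2 - 2b3 = [0, -10, -22].

[4, 4, -2]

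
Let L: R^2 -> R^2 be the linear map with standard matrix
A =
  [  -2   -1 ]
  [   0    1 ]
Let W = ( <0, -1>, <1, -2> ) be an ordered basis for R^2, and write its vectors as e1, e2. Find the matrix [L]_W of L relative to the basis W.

The j-th column of [L]_W is [L(ej)]_W.
L(e1) = A e1 = <1, -1> = -e1 + e2, so column 1 is <-1, 1>.
Repeating for e2 and assembling the columns gives [[-1, 2], [1, 0]].

[[-1, 2], [1, 0]]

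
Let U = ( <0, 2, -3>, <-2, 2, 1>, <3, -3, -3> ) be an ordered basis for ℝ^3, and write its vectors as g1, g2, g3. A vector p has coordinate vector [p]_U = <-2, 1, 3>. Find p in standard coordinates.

<7, -11, -2>

By definition p = -2g1 + g2 + 3g3.
Summing componentwise gives <7, -11, -2>.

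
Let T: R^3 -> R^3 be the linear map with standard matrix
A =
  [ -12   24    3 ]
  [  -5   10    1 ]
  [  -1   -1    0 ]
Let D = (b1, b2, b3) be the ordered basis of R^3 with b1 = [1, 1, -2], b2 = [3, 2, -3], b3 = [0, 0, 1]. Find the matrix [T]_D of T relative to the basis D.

With P the matrix whose columns are b1, ..., b3, [T]_D = P^(-1) A P.
Column by column: T(b1) = A b1 = [6, 3, -2]; its D-coordinates [-3, 3, 1] give column 1.
Continuing for each basis vector yields [T]_D = [[-3, 0, -3], [3, 1, 2], [1, -2, 0]].

[[-3, 0, -3], [3, 1, 2], [1, -2, 0]]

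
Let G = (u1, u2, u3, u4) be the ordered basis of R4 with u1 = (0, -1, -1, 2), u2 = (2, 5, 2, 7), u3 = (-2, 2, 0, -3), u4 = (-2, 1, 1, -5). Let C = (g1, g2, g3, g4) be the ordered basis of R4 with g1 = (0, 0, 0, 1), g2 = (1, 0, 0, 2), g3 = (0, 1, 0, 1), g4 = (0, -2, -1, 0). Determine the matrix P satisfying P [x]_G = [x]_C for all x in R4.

[[1, 2, -1, 0], [0, 2, -2, -2], [1, 1, 2, -1], [1, -2, 0, -1]]

Column j of P is [uj]_C, since P maps G-coordinates to C-coordinates.
Expressing u1 in C: u1 = g1 + 0·g2 + g3 + g4, so column 1 of P is (1, 0, 1, 1).
Doing the same for each uj gives P = [[1, 2, -1, 0], [0, 2, -2, -2], [1, 1, 2, -1], [1, -2, 0, -1]].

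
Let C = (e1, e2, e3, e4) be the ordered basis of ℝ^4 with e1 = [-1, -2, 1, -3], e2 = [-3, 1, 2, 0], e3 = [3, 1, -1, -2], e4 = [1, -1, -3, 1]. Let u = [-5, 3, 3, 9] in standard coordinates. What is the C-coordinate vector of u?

We seek scalars with c_1 e1 + ... + c_4 e4 = u; equivalently solve M c = u where the columns of M are e1, ..., e4.
Solving this 4x4 system gives c = (-2, 0, -2, -1).
Check: -2e1 + 0·e2 - 2e3 - e4 = [-5, 3, 3, 9].

[-2, 0, -2, -1]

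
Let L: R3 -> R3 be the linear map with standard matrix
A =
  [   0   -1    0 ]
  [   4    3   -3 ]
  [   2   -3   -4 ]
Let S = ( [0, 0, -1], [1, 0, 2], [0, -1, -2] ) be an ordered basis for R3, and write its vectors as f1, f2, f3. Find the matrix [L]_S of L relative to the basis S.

[[2, 2, -3], [0, 0, 1], [-3, 2, -3]]

With P the matrix whose columns are f1, ..., f3, [L]_S = P^(-1) A P.
Column by column: L(f1) = A f1 = [0, 3, 4]; its S-coordinates [2, 0, -3] give column 1.
Continuing for each basis vector yields [L]_S = [[2, 2, -3], [0, 0, 1], [-3, 2, -3]].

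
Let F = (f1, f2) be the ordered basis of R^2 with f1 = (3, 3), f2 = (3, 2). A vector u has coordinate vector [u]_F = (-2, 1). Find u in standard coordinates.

By definition u = -2f1 + f2.
Summing componentwise gives (-3, -4).

(-3, -4)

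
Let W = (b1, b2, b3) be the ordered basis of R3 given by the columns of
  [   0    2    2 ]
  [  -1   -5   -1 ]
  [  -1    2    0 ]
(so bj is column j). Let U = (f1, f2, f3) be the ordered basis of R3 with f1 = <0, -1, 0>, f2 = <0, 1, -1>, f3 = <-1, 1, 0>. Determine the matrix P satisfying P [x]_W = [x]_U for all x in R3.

[[2, 1, -1], [1, -2, 0], [0, -2, -2]]

Take x = bj: its W-coordinates are the j-th standard unit vector, so P e_j — column j of P — equals [bj]_U.
b1 = 2f1 + f2 + 0·f3, giving column 1 = <2, 1, 0>; repeating for each j gives P = [[2, 1, -1], [1, -2, 0], [0, -2, -2]].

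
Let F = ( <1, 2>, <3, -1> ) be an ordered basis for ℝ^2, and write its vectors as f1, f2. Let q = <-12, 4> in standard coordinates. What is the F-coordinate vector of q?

We seek scalars with c_1 f1 + c_2 f2 = q; equivalently solve M c = q where the columns of M are f1, f2.
System: c_1 + 3c_2 = -12, 2c_1 - c_2 = 4; solving gives c_1 = 0, c_2 = -4.
Check: 0·f1 - 4f2 = <-12, 4>.

<0, -4>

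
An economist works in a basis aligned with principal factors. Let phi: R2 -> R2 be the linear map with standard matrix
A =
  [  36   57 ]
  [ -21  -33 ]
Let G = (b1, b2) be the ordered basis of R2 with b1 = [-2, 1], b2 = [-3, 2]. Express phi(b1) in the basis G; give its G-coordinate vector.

Column 1 of [phi]_G is the G-coordinate vector of phi(b1).
In standard coordinates phi(b1) = A b1 = [-15, 9].
Converting to G: [-15, 9] = 3b1 + 3b2, so the coordinate vector is [3, 3].

[3, 3]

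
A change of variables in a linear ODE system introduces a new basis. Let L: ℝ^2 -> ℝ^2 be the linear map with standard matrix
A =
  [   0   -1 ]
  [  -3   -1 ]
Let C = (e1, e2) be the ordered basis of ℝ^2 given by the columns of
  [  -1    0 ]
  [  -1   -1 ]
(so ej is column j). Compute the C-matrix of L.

[[-1, -1], [-3, 0]]

The j-th column of [L]_C is [L(ej)]_C.
L(e1) = A e1 = <1, 4> = -e1 - 3e2, so column 1 is <-1, -3>.
Repeating for e2 and assembling the columns gives [[-1, -1], [-3, 0]].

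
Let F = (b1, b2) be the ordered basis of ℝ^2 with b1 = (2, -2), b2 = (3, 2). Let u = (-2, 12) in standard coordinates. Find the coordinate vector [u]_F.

(-4, 2)

We seek scalars with c_1 b1 + c_2 b2 = u; equivalently solve M c = u where the columns of M are b1, b2.
System: 2c_1 + 3c_2 = -2, -2c_1 + 2c_2 = 12; solving gives c_1 = -4, c_2 = 2.
Check: -4b1 + 2b2 = (-2, 12).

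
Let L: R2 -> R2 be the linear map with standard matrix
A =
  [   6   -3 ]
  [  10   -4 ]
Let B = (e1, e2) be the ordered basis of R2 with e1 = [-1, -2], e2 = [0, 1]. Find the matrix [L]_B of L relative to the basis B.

[[0, 3], [-2, 2]]

The j-th column of [L]_B is [L(ej)]_B.
L(e1) = A e1 = [0, -2] = 0·e1 - 2e2, so column 1 is [0, -2].
Repeating for e2 and assembling the columns gives [[0, 3], [-2, 2]].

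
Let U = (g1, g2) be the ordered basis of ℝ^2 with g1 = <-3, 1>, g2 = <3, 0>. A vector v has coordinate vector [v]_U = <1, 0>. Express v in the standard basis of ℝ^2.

<-3, 1>

v = M [v]_U, where M has columns g1, g2.
Carrying out the matrix-vector product, v = <-3, 1>.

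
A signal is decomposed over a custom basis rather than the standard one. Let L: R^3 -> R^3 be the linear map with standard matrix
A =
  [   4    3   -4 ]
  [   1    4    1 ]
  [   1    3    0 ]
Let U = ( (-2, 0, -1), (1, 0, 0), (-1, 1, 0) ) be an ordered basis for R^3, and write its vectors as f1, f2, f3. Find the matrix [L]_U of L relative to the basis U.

[[2, -1, -2], [-3, 3, -2], [-3, 1, 3]]

With P the matrix whose columns are f1, ..., f3, [L]_U = P^(-1) A P.
Column by column: L(f1) = A f1 = (-4, -3, -2); its U-coordinates (2, -3, -3) give column 1.
Continuing for each basis vector yields [L]_U = [[2, -1, -2], [-3, 3, -2], [-3, 1, 3]].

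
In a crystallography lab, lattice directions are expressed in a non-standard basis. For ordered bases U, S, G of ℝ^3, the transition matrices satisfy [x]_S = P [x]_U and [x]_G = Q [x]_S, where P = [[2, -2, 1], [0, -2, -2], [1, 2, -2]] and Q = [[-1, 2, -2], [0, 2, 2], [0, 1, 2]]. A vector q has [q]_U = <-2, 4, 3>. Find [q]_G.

<-19, -28, -14>

First [q]_S = P [q]_U = <-9, -14, 0>.
Then [q]_G = Q [q]_S = <-19, -28, -14>.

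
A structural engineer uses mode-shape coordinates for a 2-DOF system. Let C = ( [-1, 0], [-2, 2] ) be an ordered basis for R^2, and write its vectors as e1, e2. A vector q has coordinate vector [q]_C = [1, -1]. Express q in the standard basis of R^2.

[1, -2]

q = M [q]_C, where M has columns e1, e2.
Carrying out the matrix-vector product, q = [1, -2].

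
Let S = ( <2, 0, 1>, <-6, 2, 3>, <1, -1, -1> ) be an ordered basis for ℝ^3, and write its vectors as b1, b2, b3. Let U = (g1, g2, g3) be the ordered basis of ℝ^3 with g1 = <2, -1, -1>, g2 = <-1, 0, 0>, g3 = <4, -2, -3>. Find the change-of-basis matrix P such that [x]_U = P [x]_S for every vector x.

[[2, 0, 1], [-2, 2, 1], [-1, -1, 0]]

Take x = bj: its S-coordinates are the j-th standard unit vector, so P e_j — column j of P — equals [bj]_U.
b1 = 2g1 - 2g2 - g3, giving column 1 = <2, -2, -1>; repeating for each j gives P = [[2, 0, 1], [-2, 2, 1], [-1, -1, 0]].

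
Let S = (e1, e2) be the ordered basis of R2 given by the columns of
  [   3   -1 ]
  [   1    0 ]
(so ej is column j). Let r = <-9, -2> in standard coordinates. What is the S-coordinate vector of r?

[r]_S is the unique c with M c = r, where M has columns e1, e2.
System: 3c_1 - c_2 = -9, c_1 + 0c_2 = -2; solving gives c_1 = -2, c_2 = 3.
Check: -2e1 + 3e2 = <-9, -2>.

<-2, 3>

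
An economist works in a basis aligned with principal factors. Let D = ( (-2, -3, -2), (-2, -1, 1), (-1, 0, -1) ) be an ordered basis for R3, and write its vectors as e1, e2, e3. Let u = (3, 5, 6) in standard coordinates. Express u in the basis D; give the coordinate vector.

(-2, 1, -1)

Write u = c_1 e1 + ... + c_3 e3 and solve for the c_i.
Solving this 3x3 system gives c = (-2, 1, -1).
Check: -2e1 + e2 - e3 = (3, 5, 6).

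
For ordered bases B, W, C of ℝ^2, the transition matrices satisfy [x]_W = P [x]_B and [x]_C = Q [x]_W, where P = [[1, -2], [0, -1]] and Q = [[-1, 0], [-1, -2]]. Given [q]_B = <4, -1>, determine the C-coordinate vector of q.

First [q]_W = P [q]_B = <6, 1>.
Then [q]_C = Q [q]_W = <-6, -8>.

<-6, -8>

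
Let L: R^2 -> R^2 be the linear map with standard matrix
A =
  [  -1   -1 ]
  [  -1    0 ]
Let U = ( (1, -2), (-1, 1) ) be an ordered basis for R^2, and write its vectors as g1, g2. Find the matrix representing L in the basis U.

With P the matrix whose columns are g1, g2, [L]_U = P^(-1) A P.
Column by column: L(g1) = A g1 = (1, -1); its U-coordinates (0, -1) give column 1.
Continuing for each basis vector yields [L]_U = [[0, -1], [-1, -1]].

[[0, -1], [-1, -1]]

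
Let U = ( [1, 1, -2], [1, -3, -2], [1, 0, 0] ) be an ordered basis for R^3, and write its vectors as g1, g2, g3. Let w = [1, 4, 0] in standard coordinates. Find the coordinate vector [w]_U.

We seek scalars with c_1 g1 + ... + c_3 g3 = w; equivalently solve M c = w where the columns of M are g1, ..., g3.
Row-reducing the augmented matrix [M | w] gives c = (1, -1, 1).
Check: g1 - g2 + g3 = [1, 4, 0].

[1, -1, 1]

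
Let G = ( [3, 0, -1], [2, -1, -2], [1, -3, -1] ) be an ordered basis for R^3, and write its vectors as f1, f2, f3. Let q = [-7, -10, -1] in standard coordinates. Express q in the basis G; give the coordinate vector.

We seek scalars with c_1 f1 + ... + c_3 f3 = q; equivalently solve M c = q where the columns of M are f1, ..., f3.
Solving this 3x3 system gives c = (-4, 1, 3).
Check: -4f1 + f2 + 3f3 = [-7, -10, -1].

[-4, 1, 3]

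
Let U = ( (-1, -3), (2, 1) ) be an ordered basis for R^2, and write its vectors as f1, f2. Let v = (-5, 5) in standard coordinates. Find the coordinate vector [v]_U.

(-3, -4)

Write v = c_1 f1 + c_2 f2 and solve for the c_i.
System: -c_1 + 2c_2 = -5, -3c_1 + c_2 = 5; solving gives c_1 = -3, c_2 = -4.
Check: -3f1 - 4f2 = (-5, 5).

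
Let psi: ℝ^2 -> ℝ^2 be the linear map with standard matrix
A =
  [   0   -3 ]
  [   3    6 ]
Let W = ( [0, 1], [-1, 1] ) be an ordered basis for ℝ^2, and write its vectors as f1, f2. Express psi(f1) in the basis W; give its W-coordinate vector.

[3, 3]

Compute psi(f1) = A f1 = [-3, 6] in standard coordinates.
Then write this in W-coordinates: solve for y in y_1 f1 + y_2 f2 = [-3, 6].
This gives y = [3, 3], which is column 1 of [psi]_W.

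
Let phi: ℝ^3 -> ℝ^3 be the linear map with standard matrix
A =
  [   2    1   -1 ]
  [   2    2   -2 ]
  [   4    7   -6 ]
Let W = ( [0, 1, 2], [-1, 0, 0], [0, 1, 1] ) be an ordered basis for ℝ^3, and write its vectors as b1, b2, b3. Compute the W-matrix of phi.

[[-3, -2, 1], [1, 2, 0], [1, 0, -1]]

With P the matrix whose columns are b1, ..., b3, [phi]_W = P^(-1) A P.
Column by column: phi(b1) = A b1 = [-1, -2, -5]; its W-coordinates [-3, 1, 1] give column 1.
Continuing for each basis vector yields [phi]_W = [[-3, -2, 1], [1, 2, 0], [1, 0, -1]].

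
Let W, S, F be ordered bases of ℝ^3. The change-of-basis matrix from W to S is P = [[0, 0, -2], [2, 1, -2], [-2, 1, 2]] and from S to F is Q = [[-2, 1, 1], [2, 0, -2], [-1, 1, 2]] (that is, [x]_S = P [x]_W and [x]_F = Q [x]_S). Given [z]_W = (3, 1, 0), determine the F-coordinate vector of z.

(2, 10, -3)

First [z]_S = P [z]_W = (0, 7, -5).
Then [z]_F = Q [z]_S = (2, 10, -3).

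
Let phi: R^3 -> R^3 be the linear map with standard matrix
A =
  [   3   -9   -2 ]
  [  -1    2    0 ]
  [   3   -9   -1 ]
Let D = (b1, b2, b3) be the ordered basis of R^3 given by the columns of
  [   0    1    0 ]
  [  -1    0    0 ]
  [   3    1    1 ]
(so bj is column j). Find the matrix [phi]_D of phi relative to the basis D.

[[2, 1, 0], [3, 1, -2], [-3, -2, 1]]

The j-th column of [phi]_D is [phi(bj)]_D.
phi(b1) = A b1 = <3, -2, 6> = 2b1 + 3b2 - 3b3, so column 1 is <2, 3, -3>.
Repeating for b2, b3 and assembling the columns gives [[2, 1, 0], [3, 1, -2], [-3, -2, 1]].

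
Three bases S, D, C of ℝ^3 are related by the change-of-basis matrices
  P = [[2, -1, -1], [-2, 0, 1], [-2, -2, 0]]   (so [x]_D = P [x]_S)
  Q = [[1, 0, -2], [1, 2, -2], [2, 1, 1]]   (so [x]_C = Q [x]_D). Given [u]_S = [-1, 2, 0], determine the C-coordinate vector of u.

[0, 4, -8]

Apply P to get D-coordinates [-4, 2, -2], then Q to get C-coordinates.
The result is [u]_C = [0, 4, -8].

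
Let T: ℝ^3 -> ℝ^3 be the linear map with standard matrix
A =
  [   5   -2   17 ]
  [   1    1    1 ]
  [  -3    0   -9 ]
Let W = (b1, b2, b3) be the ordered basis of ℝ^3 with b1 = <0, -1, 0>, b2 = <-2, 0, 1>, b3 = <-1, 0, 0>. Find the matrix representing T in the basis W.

[[1, 1, 1], [0, -3, 3], [-2, -1, -1]]

Let P have columns b1, ..., b3. Then [T]_W = P^(-1) A P.
Here det P = 1, so P^(-1) is integer; computing A P first and then P^(-1)(A P) gives [[1, 1, 1], [0, -3, 3], [-2, -1, -1]].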